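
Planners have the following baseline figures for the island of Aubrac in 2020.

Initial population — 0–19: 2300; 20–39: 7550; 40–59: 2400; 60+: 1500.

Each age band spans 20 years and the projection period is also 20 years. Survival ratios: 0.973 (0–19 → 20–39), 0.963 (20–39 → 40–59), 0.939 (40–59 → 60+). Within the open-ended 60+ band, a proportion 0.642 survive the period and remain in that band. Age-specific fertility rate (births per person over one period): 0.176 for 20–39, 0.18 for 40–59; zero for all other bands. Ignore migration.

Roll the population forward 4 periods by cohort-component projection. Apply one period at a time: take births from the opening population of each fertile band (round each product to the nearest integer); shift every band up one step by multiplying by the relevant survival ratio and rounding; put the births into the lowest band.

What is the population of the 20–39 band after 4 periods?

670

Call the groups 1 to 4, youngest first.
— Period 1 —
Births: 7550 × 0.176 = 1329, 2400 × 0.18 = 432 — total 1761
Group 2: 2300 × 0.973 = 2238
Group 3: 7550 × 0.963 = 7271
Group 4: 2400 × 0.939 + 1500 × 0.642 = 2254 + 963 = 3217
Population now: 0–19=1761, 20–39=2238, 40–59=7271, 60+=3217
— Period 2 —
Births: 2238 × 0.176 = 394, 7271 × 0.18 = 1309 — total 1703
Group 2: 1761 × 0.973 = 1713
Group 3: 2238 × 0.963 = 2155
Group 4: 7271 × 0.939 + 3217 × 0.642 = 6827 + 2065 = 8892
Population now: 0–19=1703, 20–39=1713, 40–59=2155, 60+=8892
— Period 3 —
Births: 1713 × 0.176 = 301, 2155 × 0.18 = 388 — total 689
Group 2: 1703 × 0.973 = 1657
Group 3: 1713 × 0.963 = 1650
Group 4: 2155 × 0.939 + 8892 × 0.642 = 2024 + 5709 = 7733
Population now: 0–19=689, 20–39=1657, 40–59=1650, 60+=7733
— Period 4 —
Births: 1657 × 0.176 = 292, 1650 × 0.18 = 297 — total 589
Group 2: 689 × 0.973 = 670
Group 3: 1657 × 0.963 = 1596
Group 4: 1650 × 0.939 + 7733 × 0.642 = 1549 + 4965 = 6514
Population now: 0–19=589, 20–39=670, 40–59=1596, 60+=6514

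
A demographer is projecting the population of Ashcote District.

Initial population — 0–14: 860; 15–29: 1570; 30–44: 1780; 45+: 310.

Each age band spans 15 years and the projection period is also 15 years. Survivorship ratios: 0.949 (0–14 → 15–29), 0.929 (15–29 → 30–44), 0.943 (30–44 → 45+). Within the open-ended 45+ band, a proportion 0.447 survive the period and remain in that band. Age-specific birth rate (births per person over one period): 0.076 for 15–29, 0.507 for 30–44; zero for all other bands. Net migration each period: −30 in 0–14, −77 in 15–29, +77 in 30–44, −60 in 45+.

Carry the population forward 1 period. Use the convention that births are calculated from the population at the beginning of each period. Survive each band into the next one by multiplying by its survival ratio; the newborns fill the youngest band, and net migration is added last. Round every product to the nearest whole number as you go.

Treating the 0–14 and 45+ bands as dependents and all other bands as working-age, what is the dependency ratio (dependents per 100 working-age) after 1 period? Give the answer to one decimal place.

120.8

[period 1]
Births: 1570 × 0.076 = 119  |  1780 × 0.507 = 902 ⇒ total 1021
15–29: 860 × 0.949 = 816
30–44: 1570 × 0.929 = 1459
45+: 1780 × 0.943 + 310 × 0.447 = 1679 + 139 = 1818
Net migration: 0–14 − 30 → 991; 15–29 − 77 → 739; 30–44 + 77 → 1536; 45+ − 60 → 1758
End of period: [991, 739, 1536, 1758]
Dependents (band 0–14 + band 45+) = 991 + 1758 = 2749; working-age = 2275; ratio = 2749/2275 × 100 = 120.8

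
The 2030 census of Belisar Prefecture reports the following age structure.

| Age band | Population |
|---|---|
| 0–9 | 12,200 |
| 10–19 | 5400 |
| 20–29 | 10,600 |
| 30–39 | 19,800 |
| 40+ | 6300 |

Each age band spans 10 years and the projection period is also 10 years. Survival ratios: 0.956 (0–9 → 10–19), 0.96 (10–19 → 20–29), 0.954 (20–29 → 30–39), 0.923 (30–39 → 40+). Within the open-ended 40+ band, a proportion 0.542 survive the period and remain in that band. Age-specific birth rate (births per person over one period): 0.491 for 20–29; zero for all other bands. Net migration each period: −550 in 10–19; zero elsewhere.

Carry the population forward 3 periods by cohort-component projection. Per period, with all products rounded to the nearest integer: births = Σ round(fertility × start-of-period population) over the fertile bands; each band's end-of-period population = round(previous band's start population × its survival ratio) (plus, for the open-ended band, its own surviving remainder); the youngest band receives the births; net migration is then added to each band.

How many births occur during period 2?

Numbering the bands 1..5 from youngest to oldest:
Period 1.
Births: 10600 * 0.491 = 5205
Band 2: 12200 * 0.956 = 11663
Band 3: 5400 * 0.96 = 5184
Band 4: 10600 * 0.954 = 10112
Band 5: 19800 * 0.923 + 6300 * 0.542 = 18275 + 3415 = 21690
Net migration: Band 2 − 550 → 11113
Population now: 0–9=5205, 10–19=11113, 20–29=5184, 30–39=10112, 40+=21690
Period 2.
Births: 5184 * 0.491 = 2545
Band 2: 5205 * 0.956 = 4976
Band 3: 11113 * 0.96 = 10668
Band 4: 5184 * 0.954 = 4946
Band 5: 10112 * 0.923 + 21690 * 0.542 = 9333 + 11756 = 21089
Net migration: Band 2 − 550 → 4426
Population now: 0–9=2545, 10–19=4426, 20–29=10668, 30–39=4946, 40+=21089

2545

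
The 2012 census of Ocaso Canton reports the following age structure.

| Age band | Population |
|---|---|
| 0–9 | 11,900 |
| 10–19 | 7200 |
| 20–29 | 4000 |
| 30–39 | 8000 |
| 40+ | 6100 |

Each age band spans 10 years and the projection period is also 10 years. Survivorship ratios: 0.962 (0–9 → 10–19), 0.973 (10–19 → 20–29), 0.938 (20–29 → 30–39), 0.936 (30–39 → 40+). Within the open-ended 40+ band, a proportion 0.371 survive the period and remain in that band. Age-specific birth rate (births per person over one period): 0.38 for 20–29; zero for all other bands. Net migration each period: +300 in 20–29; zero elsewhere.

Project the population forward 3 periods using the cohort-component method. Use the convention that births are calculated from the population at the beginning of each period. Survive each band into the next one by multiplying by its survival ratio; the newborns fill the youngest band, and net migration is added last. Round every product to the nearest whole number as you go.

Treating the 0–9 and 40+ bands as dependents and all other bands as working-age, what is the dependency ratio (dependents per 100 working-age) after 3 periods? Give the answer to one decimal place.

(Bands numbered youngest = 1 to oldest = 5.)
Period 1.
Births: 4000 × 0.38 = 1520
Band 2: 11900 × 0.962 = 11448
Band 3: 7200 × 0.973 = 7006
Band 4: 4000 × 0.938 = 3752
Band 5: 8000 × 0.936 + 6100 × 0.371 = 7488 + 2263 = 9751
Net migration: Band 3 + 300 → 7306
Giving 1520 / 11448 / 7306 / 3752 / 9751.
Period 2.
Births: 7306 × 0.38 = 2776
Band 2: 1520 × 0.962 = 1462
Band 3: 11448 × 0.973 = 11139
Band 4: 7306 × 0.938 = 6853
Band 5: 3752 × 0.936 + 9751 × 0.371 = 3512 + 3618 = 7130
Net migration: Band 3 + 300 → 11439
Giving 2776 / 1462 / 11439 / 6853 / 7130.
Period 3.
Births: 11439 × 0.38 = 4347
Band 2: 2776 × 0.962 = 2671
Band 3: 1462 × 0.973 = 1423
Band 4: 11439 × 0.938 = 10730
Band 5: 6853 × 0.936 + 7130 × 0.371 = 6414 + 2645 = 9059
Net migration: Band 3 + 300 → 1723
Giving 4347 / 2671 / 1723 / 10730 / 9059.
Dependents (band 0–9 + band 40+) = 4347 + 9059 = 13406; working-age = 15124; ratio = 13406/15124 × 100 = 88.6

88.6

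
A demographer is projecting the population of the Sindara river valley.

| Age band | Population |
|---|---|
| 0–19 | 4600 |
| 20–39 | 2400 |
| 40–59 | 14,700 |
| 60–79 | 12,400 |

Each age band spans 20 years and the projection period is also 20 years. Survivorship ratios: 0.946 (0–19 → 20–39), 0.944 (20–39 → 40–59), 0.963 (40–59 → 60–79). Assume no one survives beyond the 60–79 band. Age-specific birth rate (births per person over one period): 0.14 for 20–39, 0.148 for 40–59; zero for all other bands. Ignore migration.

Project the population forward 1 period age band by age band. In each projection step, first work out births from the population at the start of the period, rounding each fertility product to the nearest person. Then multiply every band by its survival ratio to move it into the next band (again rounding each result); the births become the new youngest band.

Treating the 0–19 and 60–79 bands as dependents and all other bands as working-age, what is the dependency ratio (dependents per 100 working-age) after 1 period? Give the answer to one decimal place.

251.9

(Groups numbered youngest = 1 to oldest = 4.)
— Period 1 —
Births: 2400 × 0.14 = 336  |  14700 × 0.148 = 2176 → 2512
Group 2: 4600 × 0.946 = 4352
Group 3: 2400 × 0.944 = 2266
Group 4: 14700 × 0.963 = 14156
Population now: 0–19=2512, 20–39=4352, 40–59=2266, 60–79=14156
Dependents (band 0–19 + band 60–79) = 2512 + 14156 = 16668; working-age = 6618; ratio = 16668/6618 × 100 = 251.9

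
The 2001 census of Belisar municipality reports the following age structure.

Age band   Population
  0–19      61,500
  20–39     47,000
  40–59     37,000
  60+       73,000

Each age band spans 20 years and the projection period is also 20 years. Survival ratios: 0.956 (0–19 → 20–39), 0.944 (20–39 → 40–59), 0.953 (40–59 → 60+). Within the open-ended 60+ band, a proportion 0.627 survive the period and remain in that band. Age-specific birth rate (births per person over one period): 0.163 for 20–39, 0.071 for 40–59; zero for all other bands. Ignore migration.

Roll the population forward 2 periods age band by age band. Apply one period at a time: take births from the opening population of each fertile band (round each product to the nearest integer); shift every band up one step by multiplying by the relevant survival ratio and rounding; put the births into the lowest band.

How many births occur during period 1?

— Period 1 —
Births: 47000 × 0.163 = 7661  |  37000 × 0.071 = 2627 → 10288
20–39: 61500 × 0.956 = 58794
40–59: 47000 × 0.944 = 44368
60+: 37000 × 0.953 + 73000 × 0.627 = 35261 + 45771 = 81032
End of period: [10288, 58794, 44368, 81032]

10288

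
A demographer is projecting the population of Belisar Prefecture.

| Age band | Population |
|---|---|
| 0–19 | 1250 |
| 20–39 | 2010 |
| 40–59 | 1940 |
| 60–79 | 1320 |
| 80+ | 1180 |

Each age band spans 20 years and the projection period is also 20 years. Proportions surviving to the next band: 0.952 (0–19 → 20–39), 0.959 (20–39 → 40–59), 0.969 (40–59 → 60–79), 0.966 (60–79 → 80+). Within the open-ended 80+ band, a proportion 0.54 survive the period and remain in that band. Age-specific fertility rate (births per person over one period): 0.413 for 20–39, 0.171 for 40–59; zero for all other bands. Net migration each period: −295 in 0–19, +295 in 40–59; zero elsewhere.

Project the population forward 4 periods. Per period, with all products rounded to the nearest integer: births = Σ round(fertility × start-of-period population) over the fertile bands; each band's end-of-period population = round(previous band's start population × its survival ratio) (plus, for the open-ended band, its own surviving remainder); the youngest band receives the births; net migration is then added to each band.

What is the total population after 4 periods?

Period 1.
Births: 2010 * 0.413 = 830, 1940 * 0.171 = 332 → total 1162
20–39: 1250 * 0.952 = 1190
40–59: 2010 * 0.959 = 1928
60–79: 1940 * 0.969 = 1880
80+: 1320 * 0.966 + 1180 * 0.54 = 1275 + 637 = 1912
Net migration: 0–19 − 295 → 867; 40–59 + 295 → 2223
Giving 867 / 1190 / 2223 / 1880 / 1912.
Period 2.
Births: 1190 * 0.413 = 491, 2223 * 0.171 = 380 → total 871
20–39: 867 * 0.952 = 825
40–59: 1190 * 0.959 = 1141
60–79: 2223 * 0.969 = 2154
80+: 1880 * 0.966 + 1912 * 0.54 = 1816 + 1032 = 2848
Net migration: 0–19 − 295 → 576; 40–59 + 295 → 1436
Giving 576 / 825 / 1436 / 2154 / 2848.
Period 3.
Births: 825 * 0.413 = 341, 1436 * 0.171 = 246 → total 587
20–39: 576 * 0.952 = 548
40–59: 825 * 0.959 = 791
60–79: 1436 * 0.969 = 1391
80+: 2154 * 0.966 + 2848 * 0.54 = 2081 + 1538 = 3619
Net migration: 0–19 − 295 → 292; 40–59 + 295 → 1086
Giving 292 / 548 / 1086 / 1391 / 3619.
Period 4.
Births: 548 * 0.413 = 226, 1086 * 0.171 = 186 → total 412
20–39: 292 * 0.952 = 278
40–59: 548 * 0.959 = 526
60–79: 1086 * 0.969 = 1052
80+: 1391 * 0.966 + 3619 * 0.54 = 1344 + 1954 = 3298
Net migration: 0–19 − 295 → 117; 40–59 + 295 → 821
Giving 117 / 278 / 821 / 1052 / 3298.
Total after period 4: 117 + 278 + 821 + 1052 + 3298 = 5566

5566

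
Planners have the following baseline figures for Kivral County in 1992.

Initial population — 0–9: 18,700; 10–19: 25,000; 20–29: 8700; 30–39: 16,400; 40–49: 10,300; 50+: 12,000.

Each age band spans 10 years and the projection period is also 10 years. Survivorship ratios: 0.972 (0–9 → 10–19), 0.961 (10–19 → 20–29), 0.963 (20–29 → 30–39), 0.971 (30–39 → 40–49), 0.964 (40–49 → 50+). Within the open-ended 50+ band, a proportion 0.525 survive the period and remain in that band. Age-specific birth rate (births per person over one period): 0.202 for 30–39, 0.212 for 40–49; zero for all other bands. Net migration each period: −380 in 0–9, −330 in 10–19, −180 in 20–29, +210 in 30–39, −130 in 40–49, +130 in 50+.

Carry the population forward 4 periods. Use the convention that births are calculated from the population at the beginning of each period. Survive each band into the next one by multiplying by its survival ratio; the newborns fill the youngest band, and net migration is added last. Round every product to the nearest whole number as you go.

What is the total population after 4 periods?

Call the groups 1 to 6, youngest first.
[period 1]
Births: 16400 × 0.202 = 3313  |  10300 × 0.212 = 2184 → 5497
Group 2: 18700 × 0.972 = 18176
Group 3: 25000 × 0.961 = 24025
Group 4: 8700 × 0.963 = 8378
Group 5: 16400 × 0.971 = 15924
Group 6: 10300 × 0.964 + 12000 × 0.525 = 9929 + 6300 = 16229
Net migration: Group 1 − 380 → 5117; Group 2 − 330 → 17846; Group 3 − 180 → 23845; Group 4 + 210 → 8588; Group 5 − 130 → 15794; Group 6 + 130 → 16359
Giving 5117 / 17846 / 23845 / 8588 / 15794 / 16359.
[period 2]
Births: 8588 × 0.202 = 1735  |  15794 × 0.212 = 3348 → 5083
Group 2: 5117 × 0.972 = 4974
Group 3: 17846 × 0.961 = 17150
Group 4: 23845 × 0.963 = 22963
Group 5: 8588 × 0.971 = 8339
Group 6: 15794 × 0.964 + 16359 × 0.525 = 15225 + 8588 = 23813
Net migration: Group 1 − 380 → 4703; Group 2 − 330 → 4644; Group 3 − 180 → 16970; Group 4 + 210 → 23173; Group 5 − 130 → 8209; Group 6 + 130 → 23943
Giving 4703 / 4644 / 16970 / 23173 / 8209 / 23943.
[period 3]
Births: 23173 × 0.202 = 4681  |  8209 × 0.212 = 1740 → 6421
Group 2: 4703 × 0.972 = 4571
Group 3: 4644 × 0.961 = 4463
Group 4: 16970 × 0.963 = 16342
Group 5: 23173 × 0.971 = 22501
Group 6: 8209 × 0.964 + 23943 × 0.525 = 7913 + 12570 = 20483
Net migration: Group 1 − 380 → 6041; Group 2 − 330 → 4241; Group 3 − 180 → 4283; Group 4 + 210 → 16552; Group 5 − 130 → 22371; Group 6 + 130 → 20613
Giving 6041 / 4241 / 4283 / 16552 / 22371 / 20613.
[period 4]
Births: 16552 × 0.202 = 3344  |  22371 × 0.212 = 4743 → 8087
Group 2: 6041 × 0.972 = 5872
Group 3: 4241 × 0.961 = 4076
Group 4: 4283 × 0.963 = 4125
Group 5: 16552 × 0.971 = 16072
Group 6: 22371 × 0.964 + 20613 × 0.525 = 21566 + 10822 = 32388
Net migration: Group 1 − 380 → 7707; Group 2 − 330 → 5542; Group 3 − 180 → 3896; Group 4 + 210 → 4335; Group 5 − 130 → 15942; Group 6 + 130 → 32518
Giving 7707 / 5542 / 3896 / 4335 / 15942 / 32518.
Total after period 4: 7707 + 5542 + 3896 + 4335 + 15942 + 32518 = 69940

69940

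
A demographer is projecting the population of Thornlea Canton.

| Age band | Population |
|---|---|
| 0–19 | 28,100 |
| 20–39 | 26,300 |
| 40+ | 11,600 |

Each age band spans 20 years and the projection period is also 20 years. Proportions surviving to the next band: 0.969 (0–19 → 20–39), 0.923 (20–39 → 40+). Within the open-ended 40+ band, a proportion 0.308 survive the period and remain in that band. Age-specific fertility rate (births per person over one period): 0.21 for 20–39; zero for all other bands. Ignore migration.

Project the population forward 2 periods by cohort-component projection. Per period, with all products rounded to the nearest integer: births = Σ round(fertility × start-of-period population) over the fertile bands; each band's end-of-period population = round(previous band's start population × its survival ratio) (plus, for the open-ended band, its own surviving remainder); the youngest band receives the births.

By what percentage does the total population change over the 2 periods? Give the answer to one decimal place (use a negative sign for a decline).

(Bands numbered youngest = 1 to oldest = 3.)
Period 1.
Births: 26300 × 0.21 = 5523
Band 2: 28100 × 0.969 = 27229
Band 3: 26300 × 0.923 + 11600 × 0.308 = 24275 + 3573 = 27848
→ [5523, 27229, 27848]
Period 2.
Births: 27229 × 0.21 = 5718
Band 2: 5523 × 0.969 = 5352
Band 3: 27229 × 0.923 + 27848 × 0.308 = 25132 + 8577 = 33709
→ [5718, 5352, 33709]
Total: 66000 → 44779; change = -21221; percentage change = -32.2%

-32.2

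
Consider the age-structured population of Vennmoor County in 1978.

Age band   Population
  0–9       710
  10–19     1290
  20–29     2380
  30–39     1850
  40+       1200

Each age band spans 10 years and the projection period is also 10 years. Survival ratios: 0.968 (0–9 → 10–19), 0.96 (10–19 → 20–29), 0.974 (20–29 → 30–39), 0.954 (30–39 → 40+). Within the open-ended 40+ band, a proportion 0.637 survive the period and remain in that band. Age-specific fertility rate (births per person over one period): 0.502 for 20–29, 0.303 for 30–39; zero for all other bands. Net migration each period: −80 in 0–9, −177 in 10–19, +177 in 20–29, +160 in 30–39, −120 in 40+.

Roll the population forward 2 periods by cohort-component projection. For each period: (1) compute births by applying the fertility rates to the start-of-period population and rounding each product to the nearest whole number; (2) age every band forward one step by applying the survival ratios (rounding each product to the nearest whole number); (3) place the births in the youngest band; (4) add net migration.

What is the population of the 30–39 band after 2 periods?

1538

(Bands numbered youngest = 1 to oldest = 5.)
[period 1]
Births: 2380 × 0.502 = 1195, 1850 × 0.303 = 561 → 1756
Band 2: 710 × 0.968 = 687
Band 3: 1290 × 0.96 = 1238
Band 4: 2380 × 0.974 = 2318
Band 5: 1850 × 0.954 + 1200 × 0.637 = 1765 + 764 = 2529
Net migration: Band 1 − 80 → 1676; Band 2 − 177 → 510; Band 3 + 177 → 1415; Band 4 + 160 → 2478; Band 5 − 120 → 2409
→ [1676, 510, 1415, 2478, 2409]
[period 2]
Births: 1415 × 0.502 = 710, 2478 × 0.303 = 751 → 1461
Band 2: 1676 × 0.968 = 1622
Band 3: 510 × 0.96 = 490
Band 4: 1415 × 0.974 = 1378
Band 5: 2478 × 0.954 + 2409 × 0.637 = 2364 + 1535 = 3899
Net migration: Band 1 − 80 → 1381; Band 2 − 177 → 1445; Band 3 + 177 → 667; Band 4 + 160 → 1538; Band 5 − 120 → 3779
→ [1381, 1445, 667, 1538, 3779]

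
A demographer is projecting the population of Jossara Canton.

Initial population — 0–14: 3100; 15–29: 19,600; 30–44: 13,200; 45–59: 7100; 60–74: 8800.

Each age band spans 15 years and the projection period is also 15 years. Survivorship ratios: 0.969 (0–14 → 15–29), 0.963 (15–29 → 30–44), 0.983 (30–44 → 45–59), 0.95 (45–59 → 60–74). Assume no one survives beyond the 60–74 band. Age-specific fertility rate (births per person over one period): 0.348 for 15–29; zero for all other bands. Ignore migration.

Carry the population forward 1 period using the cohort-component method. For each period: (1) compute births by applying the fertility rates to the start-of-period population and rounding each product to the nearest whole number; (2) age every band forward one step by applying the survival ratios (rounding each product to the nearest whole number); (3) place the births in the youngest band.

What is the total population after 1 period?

48421

Call the bands 1 to 5, youngest first.
— Period 1 —
Births: 19600 × 0.348 = 6821
Band 2: 3100 × 0.969 = 3004
Band 3: 19600 × 0.963 = 18875
Band 4: 13200 × 0.983 = 12976
Band 5: 7100 × 0.95 = 6745
Population now: 0–14=6821, 15–29=3004, 30–44=18875, 45–59=12976, 60–74=6745
Total after period 1: 6821 + 3004 + 18875 + 12976 + 6745 = 48421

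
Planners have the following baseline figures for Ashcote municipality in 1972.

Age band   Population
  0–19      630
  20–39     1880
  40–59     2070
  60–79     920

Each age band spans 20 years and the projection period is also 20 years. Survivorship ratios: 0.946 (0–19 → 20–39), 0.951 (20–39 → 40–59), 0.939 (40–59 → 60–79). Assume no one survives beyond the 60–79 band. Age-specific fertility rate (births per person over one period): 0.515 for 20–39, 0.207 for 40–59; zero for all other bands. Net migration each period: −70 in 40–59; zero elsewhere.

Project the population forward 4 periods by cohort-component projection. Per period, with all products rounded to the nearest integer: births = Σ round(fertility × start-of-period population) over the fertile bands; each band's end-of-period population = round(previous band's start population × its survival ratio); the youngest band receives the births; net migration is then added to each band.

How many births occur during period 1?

1396

(Bands numbered youngest = 1 to oldest = 4.)
Period 1.
Births: 1880 × 0.515 = 968  |  2070 × 0.207 = 428 → total 1396
Band 2: 630 × 0.946 = 596
Band 3: 1880 × 0.951 = 1788
Band 4: 2070 × 0.939 = 1944
Net migration: Band 3 − 70 → 1718
Giving 1396 / 596 / 1718 / 1944.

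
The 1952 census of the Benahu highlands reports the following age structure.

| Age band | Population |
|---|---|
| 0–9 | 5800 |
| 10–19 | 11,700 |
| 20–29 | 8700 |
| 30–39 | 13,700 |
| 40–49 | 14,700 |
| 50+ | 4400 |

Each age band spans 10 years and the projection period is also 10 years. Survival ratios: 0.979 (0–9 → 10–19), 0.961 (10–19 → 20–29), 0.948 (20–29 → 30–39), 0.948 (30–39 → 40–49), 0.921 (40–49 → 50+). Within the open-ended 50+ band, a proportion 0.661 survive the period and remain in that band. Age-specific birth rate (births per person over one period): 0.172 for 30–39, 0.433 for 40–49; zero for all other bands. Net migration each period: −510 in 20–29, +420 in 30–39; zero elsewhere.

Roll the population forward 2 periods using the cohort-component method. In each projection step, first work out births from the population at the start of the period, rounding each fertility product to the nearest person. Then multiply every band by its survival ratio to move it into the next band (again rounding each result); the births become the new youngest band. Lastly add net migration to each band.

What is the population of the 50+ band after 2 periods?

[period 1]
Births: 13700 × 0.172 = 2356, 14700 × 0.433 = 6365 → total 8721
10–19: 5800 × 0.979 = 5678
20–29: 11700 × 0.961 = 11244
30–39: 8700 × 0.948 = 8248
40–49: 13700 × 0.948 = 12988
50+: 14700 × 0.921 + 4400 × 0.661 = 13539 + 2908 = 16447
Net migration: 20–29 − 510 → 10734; 30–39 + 420 → 8668
Giving 8721 / 5678 / 10734 / 8668 / 12988 / 16447.
[period 2]
Births: 8668 × 0.172 = 1491, 12988 × 0.433 = 5624 → total 7115
10–19: 8721 × 0.979 = 8538
20–29: 5678 × 0.961 = 5457
30–39: 10734 × 0.948 = 10176
40–49: 8668 × 0.948 = 8217
50+: 12988 × 0.921 + 16447 × 0.661 = 11962 + 10871 = 22833
Net migration: 20–29 − 510 → 4947; 30–39 + 420 → 10596
Giving 7115 / 8538 / 4947 / 10596 / 8217 / 22833.

22833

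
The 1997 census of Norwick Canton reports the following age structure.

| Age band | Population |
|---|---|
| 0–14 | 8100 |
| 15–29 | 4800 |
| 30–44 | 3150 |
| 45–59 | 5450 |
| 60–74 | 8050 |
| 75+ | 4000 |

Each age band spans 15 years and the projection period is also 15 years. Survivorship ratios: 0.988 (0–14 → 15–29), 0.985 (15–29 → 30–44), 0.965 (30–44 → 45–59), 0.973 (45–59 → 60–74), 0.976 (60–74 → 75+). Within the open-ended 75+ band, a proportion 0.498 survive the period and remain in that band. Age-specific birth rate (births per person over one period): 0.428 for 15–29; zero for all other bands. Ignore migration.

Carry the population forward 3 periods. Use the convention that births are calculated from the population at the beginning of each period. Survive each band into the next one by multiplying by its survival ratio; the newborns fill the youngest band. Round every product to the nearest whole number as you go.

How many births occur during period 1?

2054

Let band 1 be 0–14 through band 6 = 75+.
— Period 1 —
Births: 4800 × 0.428 = 2054
Band 2: 8100 × 0.988 = 8003
Band 3: 4800 × 0.985 = 4728
Band 4: 3150 × 0.965 = 3040
Band 5: 5450 × 0.973 = 5303
Band 6: 8050 × 0.976 + 4000 × 0.498 = 7857 + 1992 = 9849
→ [2054, 8003, 4728, 3040, 5303, 9849]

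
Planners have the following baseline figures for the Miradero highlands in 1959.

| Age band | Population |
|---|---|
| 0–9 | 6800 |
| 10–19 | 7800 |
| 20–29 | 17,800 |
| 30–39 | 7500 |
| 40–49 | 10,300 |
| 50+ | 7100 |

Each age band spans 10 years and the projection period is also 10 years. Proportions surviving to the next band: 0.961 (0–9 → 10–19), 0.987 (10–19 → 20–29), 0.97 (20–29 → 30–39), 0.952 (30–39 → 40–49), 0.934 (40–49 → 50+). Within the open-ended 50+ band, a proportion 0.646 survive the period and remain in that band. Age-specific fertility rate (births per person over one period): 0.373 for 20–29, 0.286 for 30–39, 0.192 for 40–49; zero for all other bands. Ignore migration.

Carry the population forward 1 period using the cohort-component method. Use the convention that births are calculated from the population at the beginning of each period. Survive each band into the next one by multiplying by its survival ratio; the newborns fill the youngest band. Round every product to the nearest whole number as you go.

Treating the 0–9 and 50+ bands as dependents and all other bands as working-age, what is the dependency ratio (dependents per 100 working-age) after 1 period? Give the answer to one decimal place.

Numbering the groups 1..6 from youngest to oldest:
After projecting period 1:
Births: 17800 × 0.373 = 6639  |  7500 × 0.286 = 2145  |  10300 × 0.192 = 1978 — total 10762
Group 2: 6800 × 0.961 = 6535
Group 3: 7800 × 0.987 = 7699
Group 4: 17800 × 0.97 = 17266
Group 5: 7500 × 0.952 = 7140
Group 6: 10300 × 0.934 + 7100 × 0.646 = 9620 + 4587 = 14207
Population now: 0–9=10762, 10–19=6535, 20–29=7699, 30–39=17266, 40–49=7140, 50+=14207
Dependents (band 0–9 + band 50+) = 10762 + 14207 = 24969; working-age = 38640; ratio = 24969/38640 × 100 = 64.6

64.6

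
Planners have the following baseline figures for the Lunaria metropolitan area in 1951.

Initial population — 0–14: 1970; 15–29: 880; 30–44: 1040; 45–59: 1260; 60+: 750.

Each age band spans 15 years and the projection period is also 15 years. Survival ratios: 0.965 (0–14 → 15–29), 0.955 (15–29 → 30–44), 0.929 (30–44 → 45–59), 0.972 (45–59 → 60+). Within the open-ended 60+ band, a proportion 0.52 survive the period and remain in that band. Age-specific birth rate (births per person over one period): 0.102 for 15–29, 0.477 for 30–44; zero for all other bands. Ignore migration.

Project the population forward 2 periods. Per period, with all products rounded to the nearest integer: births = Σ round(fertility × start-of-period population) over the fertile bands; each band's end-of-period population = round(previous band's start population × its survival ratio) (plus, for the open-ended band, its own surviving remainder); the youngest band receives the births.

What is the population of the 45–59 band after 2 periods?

780

Call the bands 1 to 5, youngest first.
Period 1.
Births: 880 × 0.102 = 90 ; 1040 × 0.477 = 496 → 586
Band 2: 1970 × 0.965 = 1901
Band 3: 880 × 0.955 = 840
Band 4: 1040 × 0.929 = 966
Band 5: 1260 × 0.972 + 750 × 0.52 = 1225 + 390 = 1615
Giving 586 / 1901 / 840 / 966 / 1615.
Period 2.
Births: 1901 × 0.102 = 194 ; 840 × 0.477 = 401 → 595
Band 2: 586 × 0.965 = 565
Band 3: 1901 × 0.955 = 1815
Band 4: 840 × 0.929 = 780
Band 5: 966 × 0.972 + 1615 × 0.52 = 939 + 840 = 1779
Giving 595 / 565 / 1815 / 780 / 1779.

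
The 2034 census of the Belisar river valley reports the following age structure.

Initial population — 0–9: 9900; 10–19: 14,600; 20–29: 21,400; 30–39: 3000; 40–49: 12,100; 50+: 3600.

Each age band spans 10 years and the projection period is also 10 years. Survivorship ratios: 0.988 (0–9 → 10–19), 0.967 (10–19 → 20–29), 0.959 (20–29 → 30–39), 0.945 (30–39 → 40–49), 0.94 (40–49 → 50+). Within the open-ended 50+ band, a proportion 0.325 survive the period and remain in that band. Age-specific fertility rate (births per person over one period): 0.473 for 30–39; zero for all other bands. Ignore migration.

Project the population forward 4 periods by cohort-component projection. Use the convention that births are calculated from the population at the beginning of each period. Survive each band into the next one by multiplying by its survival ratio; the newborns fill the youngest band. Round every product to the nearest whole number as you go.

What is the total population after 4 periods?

48425

[period 1]
Births: 3000 × 0.473 = 1419
10–19: 9900 × 0.988 = 9781
20–29: 14600 × 0.967 = 14118
30–39: 21400 × 0.959 = 20523
40–49: 3000 × 0.945 = 2835
50+: 12100 × 0.94 + 3600 × 0.325 = 11374 + 1170 = 12544
Population now: 0–9=1419, 10–19=9781, 20–29=14118, 30–39=20523, 40–49=2835, 50+=12544
[period 2]
Births: 20523 × 0.473 = 9707
10–19: 1419 × 0.988 = 1402
20–29: 9781 × 0.967 = 9458
30–39: 14118 × 0.959 = 13539
40–49: 20523 × 0.945 = 19394
50+: 2835 × 0.94 + 12544 × 0.325 = 2665 + 4077 = 6742
Population now: 0–9=9707, 10–19=1402, 20–29=9458, 30–39=13539, 40–49=19394, 50+=6742
[period 3]
Births: 13539 × 0.473 = 6404
10–19: 9707 × 0.988 = 9591
20–29: 1402 × 0.967 = 1356
30–39: 9458 × 0.959 = 9070
40–49: 13539 × 0.945 = 12794
50+: 19394 × 0.94 + 6742 × 0.325 = 18230 + 2191 = 20421
Population now: 0–9=6404, 10–19=9591, 20–29=1356, 30–39=9070, 40–49=12794, 50+=20421
[period 4]
Births: 9070 × 0.473 = 4290
10–19: 6404 × 0.988 = 6327
20–29: 9591 × 0.967 = 9274
30–39: 1356 × 0.959 = 1300
40–49: 9070 × 0.945 = 8571
50+: 12794 × 0.94 + 20421 × 0.325 = 12026 + 6637 = 18663
Population now: 0–9=4290, 10–19=6327, 20–29=9274, 30–39=1300, 40–49=8571, 50+=18663
Total after period 4: 4290 + 6327 + 9274 + 1300 + 8571 + 18663 = 48425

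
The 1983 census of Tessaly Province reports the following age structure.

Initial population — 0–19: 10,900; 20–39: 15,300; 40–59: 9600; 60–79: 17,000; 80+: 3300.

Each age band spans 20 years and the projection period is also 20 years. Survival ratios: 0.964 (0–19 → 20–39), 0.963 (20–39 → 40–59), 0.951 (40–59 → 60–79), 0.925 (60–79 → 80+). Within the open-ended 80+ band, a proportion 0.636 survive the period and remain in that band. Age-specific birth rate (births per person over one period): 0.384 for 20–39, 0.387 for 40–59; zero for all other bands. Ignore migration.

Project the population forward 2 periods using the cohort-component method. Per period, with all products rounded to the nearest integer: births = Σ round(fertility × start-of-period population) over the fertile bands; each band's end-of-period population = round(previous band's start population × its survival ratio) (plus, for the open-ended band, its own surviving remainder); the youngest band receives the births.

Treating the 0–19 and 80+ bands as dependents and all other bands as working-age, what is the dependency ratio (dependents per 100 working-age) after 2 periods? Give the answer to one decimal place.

(Bands numbered youngest = 1 to oldest = 5.)
— Period 1 —
Births: 15300 × 0.384 = 5875 ; 9600 × 0.387 = 3715 → total 9590
Band 2: 10900 × 0.964 = 10508
Band 3: 15300 × 0.963 = 14734
Band 4: 9600 × 0.951 = 9130
Band 5: 17000 × 0.925 + 3300 × 0.636 = 15725 + 2099 = 17824
End of period: [9590, 10508, 14734, 9130, 17824]
— Period 2 —
Births: 10508 × 0.384 = 4035 ; 14734 × 0.387 = 5702 → total 9737
Band 2: 9590 × 0.964 = 9245
Band 3: 10508 × 0.963 = 10119
Band 4: 14734 × 0.951 = 14012
Band 5: 9130 × 0.925 + 17824 × 0.636 = 8445 + 11336 = 19781
End of period: [9737, 9245, 10119, 14012, 19781]
Dependents (band 0–19 + band 80+) = 9737 + 19781 = 29518; working-age = 33376; ratio = 29518/33376 × 100 = 88.4

88.4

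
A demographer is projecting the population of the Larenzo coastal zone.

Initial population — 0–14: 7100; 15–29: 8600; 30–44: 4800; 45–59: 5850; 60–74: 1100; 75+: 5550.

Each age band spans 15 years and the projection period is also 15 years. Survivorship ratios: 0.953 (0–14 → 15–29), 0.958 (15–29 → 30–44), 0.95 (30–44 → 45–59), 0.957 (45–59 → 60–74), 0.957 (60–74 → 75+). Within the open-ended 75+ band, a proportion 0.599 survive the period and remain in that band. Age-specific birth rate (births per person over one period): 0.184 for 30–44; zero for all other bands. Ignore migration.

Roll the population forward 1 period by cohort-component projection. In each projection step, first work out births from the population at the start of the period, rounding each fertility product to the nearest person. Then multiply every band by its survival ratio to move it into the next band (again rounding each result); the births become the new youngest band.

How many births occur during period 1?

883

(Bands numbered youngest = 1 to oldest = 6.)
[period 1]
Births: 4800 × 0.184 = 883
Band 2: 7100 × 0.953 = 6766
Band 3: 8600 × 0.958 = 8239
Band 4: 4800 × 0.95 = 4560
Band 5: 5850 × 0.957 = 5598
Band 6: 1100 × 0.957 + 5550 × 0.599 = 1053 + 3324 = 4377
Giving 883 / 6766 / 8239 / 4560 / 5598 / 4377.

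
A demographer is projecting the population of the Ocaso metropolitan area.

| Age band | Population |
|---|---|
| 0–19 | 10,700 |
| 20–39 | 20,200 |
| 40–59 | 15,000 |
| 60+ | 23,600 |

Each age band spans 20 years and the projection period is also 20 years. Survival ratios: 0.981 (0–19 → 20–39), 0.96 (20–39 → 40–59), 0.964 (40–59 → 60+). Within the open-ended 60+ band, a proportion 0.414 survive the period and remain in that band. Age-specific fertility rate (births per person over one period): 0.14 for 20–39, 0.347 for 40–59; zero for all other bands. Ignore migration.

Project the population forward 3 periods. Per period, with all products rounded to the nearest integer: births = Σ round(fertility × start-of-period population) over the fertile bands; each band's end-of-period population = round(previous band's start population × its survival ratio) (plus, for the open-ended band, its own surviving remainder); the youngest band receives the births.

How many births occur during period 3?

Let band 1 be 0–19 through band 4 = 60+.
After projecting period 1:
Births: 20200 × 0.14 = 2828, 15000 × 0.347 = 5205 → 8033
Band 2: 10700 × 0.981 = 10497
Band 3: 20200 × 0.96 = 19392
Band 4: 15000 × 0.964 + 23600 × 0.414 = 14460 + 9770 = 24230
End of period: [8033, 10497, 19392, 24230]
After projecting period 2:
Births: 10497 × 0.14 = 1470, 19392 × 0.347 = 6729 → 8199
Band 2: 8033 × 0.981 = 7880
Band 3: 10497 × 0.96 = 10077
Band 4: 19392 × 0.964 + 24230 × 0.414 = 18694 + 10031 = 28725
End of period: [8199, 7880, 10077, 28725]
After projecting period 3:
Births: 7880 × 0.14 = 1103, 10077 × 0.347 = 3497 → 4600
Band 2: 8199 × 0.981 = 8043
Band 3: 7880 × 0.96 = 7565
Band 4: 10077 × 0.964 + 28725 × 0.414 = 9714 + 11892 = 21606
End of period: [4600, 8043, 7565, 21606]

4600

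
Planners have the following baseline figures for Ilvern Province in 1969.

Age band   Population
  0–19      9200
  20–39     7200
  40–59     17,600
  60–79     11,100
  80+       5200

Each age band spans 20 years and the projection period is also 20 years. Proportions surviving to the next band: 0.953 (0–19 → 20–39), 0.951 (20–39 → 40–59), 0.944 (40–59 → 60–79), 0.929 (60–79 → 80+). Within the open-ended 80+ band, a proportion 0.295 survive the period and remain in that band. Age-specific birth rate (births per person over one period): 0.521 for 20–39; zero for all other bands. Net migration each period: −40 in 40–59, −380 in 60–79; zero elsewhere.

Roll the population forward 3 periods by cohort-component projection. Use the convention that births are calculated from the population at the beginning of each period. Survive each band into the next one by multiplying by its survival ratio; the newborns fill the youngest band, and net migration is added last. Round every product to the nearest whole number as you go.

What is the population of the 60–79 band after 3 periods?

After projecting period 1:
Births: 7200 × 0.521 = 3751
20–39: 9200 × 0.953 = 8768
40–59: 7200 × 0.951 = 6847
60–79: 17600 × 0.944 = 16614
80+: 11100 × 0.929 + 5200 × 0.295 = 10312 + 1534 = 11846
Net migration: 40–59 − 40 → 6807; 60–79 − 380 → 16234
Population now: 0–19=3751, 20–39=8768, 40–59=6807, 60–79=16234, 80+=11846
After projecting period 2:
Births: 8768 × 0.521 = 4568
20–39: 3751 × 0.953 = 3575
40–59: 8768 × 0.951 = 8338
60–79: 6807 × 0.944 = 6426
80+: 16234 × 0.929 + 11846 × 0.295 = 15081 + 3495 = 18576
Net migration: 40–59 − 40 → 8298; 60–79 − 380 → 6046
Population now: 0–19=4568, 20–39=3575, 40–59=8298, 60–79=6046, 80+=18576
After projecting period 3:
Births: 3575 × 0.521 = 1863
20–39: 4568 × 0.953 = 4353
40–59: 3575 × 0.951 = 3400
60–79: 8298 × 0.944 = 7833
80+: 6046 × 0.929 + 18576 × 0.295 = 5617 + 5480 = 11097
Net migration: 40–59 − 40 → 3360; 60–79 − 380 → 7453
Population now: 0–19=1863, 20–39=4353, 40–59=3360, 60–79=7453, 80+=11097

7453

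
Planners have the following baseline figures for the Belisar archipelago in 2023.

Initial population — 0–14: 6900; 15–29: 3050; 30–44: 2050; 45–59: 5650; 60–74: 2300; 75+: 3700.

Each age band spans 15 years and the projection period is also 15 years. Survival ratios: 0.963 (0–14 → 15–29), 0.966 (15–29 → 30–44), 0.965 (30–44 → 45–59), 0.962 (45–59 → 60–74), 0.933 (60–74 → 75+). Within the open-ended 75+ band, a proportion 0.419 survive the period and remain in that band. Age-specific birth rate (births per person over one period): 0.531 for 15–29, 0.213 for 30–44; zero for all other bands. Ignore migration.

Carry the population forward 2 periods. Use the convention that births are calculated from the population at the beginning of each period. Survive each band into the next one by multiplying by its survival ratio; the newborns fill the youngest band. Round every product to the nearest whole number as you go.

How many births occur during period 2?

Call the bands 1 to 6, youngest first.
After projecting period 1:
Births: 3050 * 0.531 = 1620, 2050 * 0.213 = 437 → 2057
Band 2: 6900 * 0.963 = 6645
Band 3: 3050 * 0.966 = 2946
Band 4: 2050 * 0.965 = 1978
Band 5: 5650 * 0.962 = 5435
Band 6: 2300 * 0.933 + 3700 * 0.419 = 2146 + 1550 = 3696
End of period: [2057, 6645, 2946, 1978, 5435, 3696]
After projecting period 2:
Births: 6645 * 0.531 = 3528, 2946 * 0.213 = 627 → 4155
Band 2: 2057 * 0.963 = 1981
Band 3: 6645 * 0.966 = 6419
Band 4: 2946 * 0.965 = 2843
Band 5: 1978 * 0.962 = 1903
Band 6: 5435 * 0.933 + 3696 * 0.419 = 5071 + 1549 = 6620
End of period: [4155, 1981, 6419, 2843, 1903, 6620]

4155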